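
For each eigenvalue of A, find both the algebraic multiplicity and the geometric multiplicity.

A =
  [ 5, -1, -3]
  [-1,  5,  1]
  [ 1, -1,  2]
λ = 4: alg = 3, geom = 1

Step 1 — factor the characteristic polynomial to read off the algebraic multiplicities:
  χ_A(x) = (x - 4)^3

Step 2 — compute geometric multiplicities via the rank-nullity identity g(λ) = n − rank(A − λI):
  rank(A − (4)·I) = 2, so dim ker(A − (4)·I) = n − 2 = 1

Summary:
  λ = 4: algebraic multiplicity = 3, geometric multiplicity = 1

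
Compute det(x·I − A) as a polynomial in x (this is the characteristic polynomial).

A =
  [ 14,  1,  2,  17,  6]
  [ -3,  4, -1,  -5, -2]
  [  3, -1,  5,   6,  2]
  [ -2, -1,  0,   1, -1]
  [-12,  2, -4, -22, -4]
x^5 - 20*x^4 + 160*x^3 - 640*x^2 + 1280*x - 1024

Expanding det(x·I − A) (e.g. by cofactor expansion or by noting that A is similar to its Jordan form J, which has the same characteristic polynomial as A) gives
  χ_A(x) = x^5 - 20*x^4 + 160*x^3 - 640*x^2 + 1280*x - 1024
which factors as (x - 4)^5. The eigenvalues (with algebraic multiplicities) are λ = 4 with multiplicity 5.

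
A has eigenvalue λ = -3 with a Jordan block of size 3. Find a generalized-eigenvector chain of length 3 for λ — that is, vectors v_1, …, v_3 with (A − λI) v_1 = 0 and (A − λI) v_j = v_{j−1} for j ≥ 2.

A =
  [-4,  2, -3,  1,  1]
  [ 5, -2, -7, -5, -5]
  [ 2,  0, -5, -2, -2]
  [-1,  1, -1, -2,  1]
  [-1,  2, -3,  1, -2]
A Jordan chain for λ = -3 of length 3:
v_1 = (3, -4, -2, 2, 3)ᵀ
v_2 = (-1, 5, 2, -1, -1)ᵀ
v_3 = (1, 0, 0, 0, 0)ᵀ

Let N = A − (-3)·I. We want v_3 with N^3 v_3 = 0 but N^2 v_3 ≠ 0; then v_{j-1} := N · v_j for j = 3, …, 2.

Pick v_3 = (1, 0, 0, 0, 0)ᵀ.
Then v_2 = N · v_3 = (-1, 5, 2, -1, -1)ᵀ.
Then v_1 = N · v_2 = (3, -4, -2, 2, 3)ᵀ.

Sanity check: (A − (-3)·I) v_1 = (0, 0, 0, 0, 0)ᵀ = 0. ✓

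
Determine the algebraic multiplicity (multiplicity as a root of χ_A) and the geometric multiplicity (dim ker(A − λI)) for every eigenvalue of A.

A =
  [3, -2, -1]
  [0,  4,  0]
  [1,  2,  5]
λ = 4: alg = 3, geom = 2

Step 1 — factor the characteristic polynomial to read off the algebraic multiplicities:
  χ_A(x) = (x - 4)^3

Step 2 — compute geometric multiplicities via the rank-nullity identity g(λ) = n − rank(A − λI):
  rank(A − (4)·I) = 1, so dim ker(A − (4)·I) = n − 1 = 2

Summary:
  λ = 4: algebraic multiplicity = 3, geometric multiplicity = 2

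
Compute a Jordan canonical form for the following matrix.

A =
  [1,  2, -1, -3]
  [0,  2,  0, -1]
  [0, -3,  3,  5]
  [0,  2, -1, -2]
J_3(1) ⊕ J_1(1)

The characteristic polynomial is
  det(x·I − A) = x^4 - 4*x^3 + 6*x^2 - 4*x + 1 = (x - 1)^4

Eigenvalues and multiplicities (the geometric multiplicity of λ is n − rank(A − λI), which equals the number of Jordan blocks for λ):
  λ = 1: algebraic multiplicity = 4, geometric multiplicity = 2

Determining the block sizes for each eigenvalue:
  λ = 1: with am = 4 and gm = 2, the partition is not yet determined (e.g. several partitions of 4 into 2 parts exist). Let N = A − (1)·I. Computing rank(N^1) = 2, rank(N^2) = 1, rank(N^3) = 0; the number of blocks of size ≥ j is rank(N^{j−1}) − rank(N^j), giving [2, 1, 1]. So we have 1 block(s) of size 3, 1 block(s) of size 1 → block sizes [3, 1]

Assembling the blocks gives a Jordan form
J =
  [1, 1, 0, 0]
  [0, 1, 1, 0]
  [0, 0, 1, 0]
  [0, 0, 0, 1]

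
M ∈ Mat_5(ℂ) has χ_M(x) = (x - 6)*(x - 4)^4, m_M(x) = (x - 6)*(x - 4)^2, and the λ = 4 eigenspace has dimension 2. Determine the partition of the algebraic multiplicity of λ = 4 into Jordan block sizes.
Block sizes for λ = 4: [2, 2]

Step 1 — from the characteristic polynomial, algebraic multiplicity of λ = 4 is 4. From dim ker(M − (4)·I) = 2, there are exactly 2 Jordan blocks for λ = 4.
Step 2 — from the minimal polynomial, the factor (x − 4)^2 tells us the largest block for λ = 4 has size 2.
Step 3 — with total size 4, 2 blocks, and largest block 2, the block sizes (in nonincreasing order) are [2, 2].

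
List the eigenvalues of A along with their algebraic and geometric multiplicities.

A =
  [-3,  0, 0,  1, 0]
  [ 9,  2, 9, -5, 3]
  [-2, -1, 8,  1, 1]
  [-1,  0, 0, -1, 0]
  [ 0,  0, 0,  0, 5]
λ = -2: alg = 2, geom = 1; λ = 5: alg = 3, geom = 2

Step 1 — factor the characteristic polynomial to read off the algebraic multiplicities:
  χ_A(x) = (x - 5)^3*(x + 2)^2

Step 2 — compute geometric multiplicities via the rank-nullity identity g(λ) = n − rank(A − λI):
  rank(A − (-2)·I) = 4, so dim ker(A − (-2)·I) = n − 4 = 1
  rank(A − (5)·I) = 3, so dim ker(A − (5)·I) = n − 3 = 2

Summary:
  λ = -2: algebraic multiplicity = 2, geometric multiplicity = 1
  λ = 5: algebraic multiplicity = 3, geometric multiplicity = 2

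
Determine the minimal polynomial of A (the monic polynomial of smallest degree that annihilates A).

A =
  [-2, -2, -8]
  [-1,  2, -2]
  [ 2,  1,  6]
x^3 - 6*x^2 + 12*x - 8

The characteristic polynomial is χ_A(x) = (x - 2)^3, so the eigenvalues are known. The minimal polynomial is
  m_A(x) = Π_λ (x − λ)^{k_λ}
where k_λ is the size of the *largest* Jordan block for λ (equivalently, the smallest k with (A − λI)^k v = 0 for every generalised eigenvector v of λ).

  λ = 2: largest Jordan block has size 3, contributing (x − 2)^3

So m_A(x) = (x - 2)^3 = x^3 - 6*x^2 + 12*x - 8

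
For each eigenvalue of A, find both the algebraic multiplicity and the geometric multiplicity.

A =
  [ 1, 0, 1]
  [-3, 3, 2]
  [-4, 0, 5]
λ = 3: alg = 3, geom = 1

Step 1 — factor the characteristic polynomial to read off the algebraic multiplicities:
  χ_A(x) = (x - 3)^3

Step 2 — compute geometric multiplicities via the rank-nullity identity g(λ) = n − rank(A − λI):
  rank(A − (3)·I) = 2, so dim ker(A − (3)·I) = n − 2 = 1

Summary:
  λ = 3: algebraic multiplicity = 3, geometric multiplicity = 1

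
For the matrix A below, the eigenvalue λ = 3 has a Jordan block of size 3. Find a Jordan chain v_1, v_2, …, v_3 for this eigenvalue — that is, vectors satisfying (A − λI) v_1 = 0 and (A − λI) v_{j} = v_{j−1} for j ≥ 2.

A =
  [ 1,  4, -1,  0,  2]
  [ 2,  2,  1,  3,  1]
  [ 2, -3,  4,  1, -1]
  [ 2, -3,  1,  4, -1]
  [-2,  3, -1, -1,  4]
A Jordan chain for λ = 3 of length 3:
v_1 = (6, 0, -4, -4, 4)ᵀ
v_2 = (-2, 2, 2, 2, -2)ᵀ
v_3 = (1, 0, 0, 0, 0)ᵀ

Let N = A − (3)·I. We want v_3 with N^3 v_3 = 0 but N^2 v_3 ≠ 0; then v_{j-1} := N · v_j for j = 3, …, 2.

Pick v_3 = (1, 0, 0, 0, 0)ᵀ.
Then v_2 = N · v_3 = (-2, 2, 2, 2, -2)ᵀ.
Then v_1 = N · v_2 = (6, 0, -4, -4, 4)ᵀ.

Sanity check: (A − (3)·I) v_1 = (0, 0, 0, 0, 0)ᵀ = 0. ✓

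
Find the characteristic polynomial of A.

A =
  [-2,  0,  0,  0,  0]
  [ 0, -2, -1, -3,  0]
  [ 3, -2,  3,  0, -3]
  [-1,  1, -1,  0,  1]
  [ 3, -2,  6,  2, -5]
x^5 + 6*x^4 + 14*x^3 + 16*x^2 + 9*x + 2

Expanding det(x·I − A) (e.g. by cofactor expansion or by noting that A is similar to its Jordan form J, which has the same characteristic polynomial as A) gives
  χ_A(x) = x^5 + 6*x^4 + 14*x^3 + 16*x^2 + 9*x + 2
which factors as (x + 1)^4*(x + 2). The eigenvalues (with algebraic multiplicities) are λ = -2 with multiplicity 1, λ = -1 with multiplicity 4.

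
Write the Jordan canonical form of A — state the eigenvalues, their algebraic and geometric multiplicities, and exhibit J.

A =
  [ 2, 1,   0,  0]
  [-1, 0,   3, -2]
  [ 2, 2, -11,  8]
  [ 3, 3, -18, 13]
J_3(1) ⊕ J_1(1)

The characteristic polynomial is
  det(x·I − A) = x^4 - 4*x^3 + 6*x^2 - 4*x + 1 = (x - 1)^4

Eigenvalues and multiplicities (the geometric multiplicity of λ is n − rank(A − λI), which equals the number of Jordan blocks for λ):
  λ = 1: algebraic multiplicity = 4, geometric multiplicity = 2

Determining the block sizes for each eigenvalue:
  λ = 1: with am = 4 and gm = 2, the partition is not yet determined (e.g. several partitions of 4 into 2 parts exist). Let N = A − (1)·I. Computing rank(N^1) = 2, rank(N^2) = 1, rank(N^3) = 0; the number of blocks of size ≥ j is rank(N^{j−1}) − rank(N^j), giving [2, 1, 1]. So we have 1 block(s) of size 3, 1 block(s) of size 1 → block sizes [3, 1]

Assembling the blocks gives a Jordan form
J =
  [1, 1, 0, 0]
  [0, 1, 1, 0]
  [0, 0, 1, 0]
  [0, 0, 0, 1]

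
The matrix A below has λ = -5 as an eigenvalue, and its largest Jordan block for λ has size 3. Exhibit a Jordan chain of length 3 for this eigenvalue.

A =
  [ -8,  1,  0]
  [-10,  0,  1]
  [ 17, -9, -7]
A Jordan chain for λ = -5 of length 3:
v_1 = (-1, -3, 5)ᵀ
v_2 = (-3, -10, 17)ᵀ
v_3 = (1, 0, 0)ᵀ

Let N = A − (-5)·I. We want v_3 with N^3 v_3 = 0 but N^2 v_3 ≠ 0; then v_{j-1} := N · v_j for j = 3, …, 2.

Pick v_3 = (1, 0, 0)ᵀ.
Then v_2 = N · v_3 = (-3, -10, 17)ᵀ.
Then v_1 = N · v_2 = (-1, -3, 5)ᵀ.

Sanity check: (A − (-5)·I) v_1 = (0, 0, 0)ᵀ = 0. ✓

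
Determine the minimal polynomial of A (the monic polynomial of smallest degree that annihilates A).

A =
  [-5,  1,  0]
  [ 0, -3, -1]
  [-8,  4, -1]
x^3 + 9*x^2 + 27*x + 27

The characteristic polynomial is χ_A(x) = (x + 3)^3, so the eigenvalues are known. The minimal polynomial is
  m_A(x) = Π_λ (x − λ)^{k_λ}
where k_λ is the size of the *largest* Jordan block for λ (equivalently, the smallest k with (A − λI)^k v = 0 for every generalised eigenvector v of λ).

  λ = -3: largest Jordan block has size 3, contributing (x + 3)^3

So m_A(x) = (x + 3)^3 = x^3 + 9*x^2 + 27*x + 27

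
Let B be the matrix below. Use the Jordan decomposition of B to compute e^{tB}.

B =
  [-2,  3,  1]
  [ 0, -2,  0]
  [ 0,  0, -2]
e^{tB} =
  [exp(-2*t), 3*t*exp(-2*t), t*exp(-2*t)]
  [0, exp(-2*t), 0]
  [0, 0, exp(-2*t)]

Strategy: write B = P · J · P⁻¹ where J is a Jordan canonical form, so e^{tB} = P · e^{tJ} · P⁻¹, and e^{tJ} can be computed block-by-block.

B has Jordan form
J =
  [-2,  1,  0]
  [ 0, -2,  0]
  [ 0,  0, -2]
(up to reordering of blocks).

Per-block formulas:
  For a 2×2 Jordan block J_2(-2): exp(t · J_2(-2)) = e^(-2t)·(I + t·N), where N is the 2×2 nilpotent shift.
  For a 1×1 block at λ = -2: exp(t · [-2]) = [e^(-2t)].

After assembling e^{tJ} and conjugating by P, we get:

e^{tB} =
  [exp(-2*t), 3*t*exp(-2*t), t*exp(-2*t)]
  [0, exp(-2*t), 0]
  [0, 0, exp(-2*t)]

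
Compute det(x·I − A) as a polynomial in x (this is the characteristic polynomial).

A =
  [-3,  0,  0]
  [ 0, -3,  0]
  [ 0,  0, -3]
x^3 + 9*x^2 + 27*x + 27

Expanding det(x·I − A) (e.g. by cofactor expansion or by noting that A is similar to its Jordan form J, which has the same characteristic polynomial as A) gives
  χ_A(x) = x^3 + 9*x^2 + 27*x + 27
which factors as (x + 3)^3. The eigenvalues (with algebraic multiplicities) are λ = -3 with multiplicity 3.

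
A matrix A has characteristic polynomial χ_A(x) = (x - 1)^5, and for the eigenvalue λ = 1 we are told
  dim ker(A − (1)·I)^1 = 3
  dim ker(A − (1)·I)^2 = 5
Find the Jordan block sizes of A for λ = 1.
Block sizes for λ = 1: [2, 2, 1]

From the dimensions of kernels of powers, the number of Jordan blocks of size at least j is d_j − d_{j−1} where d_j = dim ker(N^j) (with d_0 = 0). Computing the differences gives [3, 2].
The number of blocks of size exactly k is (#blocks of size ≥ k) − (#blocks of size ≥ k + 1), so the partition is: 1 block(s) of size 1, 2 block(s) of size 2.
In nonincreasing order the block sizes are [2, 2, 1].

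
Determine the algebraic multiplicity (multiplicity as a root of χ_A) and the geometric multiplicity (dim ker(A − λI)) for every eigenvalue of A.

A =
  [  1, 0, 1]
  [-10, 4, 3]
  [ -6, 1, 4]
λ = 3: alg = 3, geom = 1

Step 1 — factor the characteristic polynomial to read off the algebraic multiplicities:
  χ_A(x) = (x - 3)^3

Step 2 — compute geometric multiplicities via the rank-nullity identity g(λ) = n − rank(A − λI):
  rank(A − (3)·I) = 2, so dim ker(A − (3)·I) = n − 2 = 1

Summary:
  λ = 3: algebraic multiplicity = 3, geometric multiplicity = 1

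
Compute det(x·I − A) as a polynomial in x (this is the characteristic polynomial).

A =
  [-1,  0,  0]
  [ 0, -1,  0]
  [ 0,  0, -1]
x^3 + 3*x^2 + 3*x + 1

Expanding det(x·I − A) (e.g. by cofactor expansion or by noting that A is similar to its Jordan form J, which has the same characteristic polynomial as A) gives
  χ_A(x) = x^3 + 3*x^2 + 3*x + 1
which factors as (x + 1)^3. The eigenvalues (with algebraic multiplicities) are λ = -1 with multiplicity 3.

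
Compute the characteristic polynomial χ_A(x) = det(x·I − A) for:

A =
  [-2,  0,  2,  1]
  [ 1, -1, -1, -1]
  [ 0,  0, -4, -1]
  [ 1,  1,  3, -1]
x^4 + 8*x^3 + 24*x^2 + 32*x + 16

Expanding det(x·I − A) (e.g. by cofactor expansion or by noting that A is similar to its Jordan form J, which has the same characteristic polynomial as A) gives
  χ_A(x) = x^4 + 8*x^3 + 24*x^2 + 32*x + 16
which factors as (x + 2)^4. The eigenvalues (with algebraic multiplicities) are λ = -2 with multiplicity 4.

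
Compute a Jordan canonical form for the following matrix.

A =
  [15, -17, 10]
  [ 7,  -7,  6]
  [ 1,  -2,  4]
J_3(4)

The characteristic polynomial is
  det(x·I − A) = x^3 - 12*x^2 + 48*x - 64 = (x - 4)^3

Eigenvalues and multiplicities (the geometric multiplicity of λ is n − rank(A − λI), which equals the number of Jordan blocks for λ):
  λ = 4: algebraic multiplicity = 3, geometric multiplicity = 1

Determining the block sizes for each eigenvalue:
  λ = 4: one block (gm = 1), so the single block has size am = 3 → block sizes [3]

Assembling the blocks gives a Jordan form
J =
  [4, 1, 0]
  [0, 4, 1]
  [0, 0, 4]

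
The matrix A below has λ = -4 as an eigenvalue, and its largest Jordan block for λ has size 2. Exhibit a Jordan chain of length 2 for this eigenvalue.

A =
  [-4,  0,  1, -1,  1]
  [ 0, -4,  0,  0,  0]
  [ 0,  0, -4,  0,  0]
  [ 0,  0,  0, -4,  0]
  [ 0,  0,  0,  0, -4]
A Jordan chain for λ = -4 of length 2:
v_1 = (1, 0, 0, 0, 0)ᵀ
v_2 = (0, 0, 1, 0, 0)ᵀ

Let N = A − (-4)·I. We want v_2 with N^2 v_2 = 0 but N^1 v_2 ≠ 0; then v_{j-1} := N · v_j for j = 2, …, 2.

Pick v_2 = (0, 0, 1, 0, 0)ᵀ.
Then v_1 = N · v_2 = (1, 0, 0, 0, 0)ᵀ.

Sanity check: (A − (-4)·I) v_1 = (0, 0, 0, 0, 0)ᵀ = 0. ✓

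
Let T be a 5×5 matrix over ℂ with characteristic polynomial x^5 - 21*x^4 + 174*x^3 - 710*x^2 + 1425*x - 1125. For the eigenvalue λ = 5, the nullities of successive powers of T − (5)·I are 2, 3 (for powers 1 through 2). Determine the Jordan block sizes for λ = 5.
Block sizes for λ = 5: [2, 1]

From the dimensions of kernels of powers, the number of Jordan blocks of size at least j is d_j − d_{j−1} where d_j = dim ker(N^j) (with d_0 = 0). Computing the differences gives [2, 1].
The number of blocks of size exactly k is (#blocks of size ≥ k) − (#blocks of size ≥ k + 1), so the partition is: 1 block(s) of size 1, 1 block(s) of size 2.
In nonincreasing order the block sizes are [2, 1].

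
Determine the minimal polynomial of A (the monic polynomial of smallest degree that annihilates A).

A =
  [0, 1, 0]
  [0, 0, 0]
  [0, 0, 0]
x^2

The characteristic polynomial is χ_A(x) = x^3, so the eigenvalues are known. The minimal polynomial is
  m_A(x) = Π_λ (x − λ)^{k_λ}
where k_λ is the size of the *largest* Jordan block for λ (equivalently, the smallest k with (A − λI)^k v = 0 for every generalised eigenvector v of λ).

  λ = 0: largest Jordan block has size 2, contributing (x − 0)^2

So m_A(x) = x^2 = x^2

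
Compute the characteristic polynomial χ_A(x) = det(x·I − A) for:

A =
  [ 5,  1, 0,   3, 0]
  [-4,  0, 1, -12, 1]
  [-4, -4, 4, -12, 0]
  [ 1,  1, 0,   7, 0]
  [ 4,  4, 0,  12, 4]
x^5 - 20*x^4 + 160*x^3 - 640*x^2 + 1280*x - 1024

Expanding det(x·I − A) (e.g. by cofactor expansion or by noting that A is similar to its Jordan form J, which has the same characteristic polynomial as A) gives
  χ_A(x) = x^5 - 20*x^4 + 160*x^3 - 640*x^2 + 1280*x - 1024
which factors as (x - 4)^5. The eigenvalues (with algebraic multiplicities) are λ = 4 with multiplicity 5.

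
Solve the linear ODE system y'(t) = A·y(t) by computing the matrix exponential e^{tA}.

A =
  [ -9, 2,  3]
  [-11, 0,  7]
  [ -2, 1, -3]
e^{tA} =
  [-3*t^2*exp(-4*t)/2 - 5*t*exp(-4*t) + exp(-4*t), t^2*exp(-4*t)/2 + 2*t*exp(-4*t), t^2*exp(-4*t) + 3*t*exp(-4*t)]
  [-3*t^2*exp(-4*t)/2 - 11*t*exp(-4*t), t^2*exp(-4*t)/2 + 4*t*exp(-4*t) + exp(-4*t), t^2*exp(-4*t) + 7*t*exp(-4*t)]
  [-3*t^2*exp(-4*t)/2 - 2*t*exp(-4*t), t^2*exp(-4*t)/2 + t*exp(-4*t), t^2*exp(-4*t) + t*exp(-4*t) + exp(-4*t)]

Strategy: write A = P · J · P⁻¹ where J is a Jordan canonical form, so e^{tA} = P · e^{tJ} · P⁻¹, and e^{tJ} can be computed block-by-block.

A has Jordan form
J =
  [-4,  1,  0]
  [ 0, -4,  1]
  [ 0,  0, -4]
(up to reordering of blocks).

Per-block formulas:
  For a 3×3 Jordan block J_3(-4): exp(t · J_3(-4)) = e^(-4t)·(I + t·N + (t^2/2)·N^2), where N is the 3×3 nilpotent shift.

After assembling e^{tJ} and conjugating by P, we get:

e^{tA} =
  [-3*t^2*exp(-4*t)/2 - 5*t*exp(-4*t) + exp(-4*t), t^2*exp(-4*t)/2 + 2*t*exp(-4*t), t^2*exp(-4*t) + 3*t*exp(-4*t)]
  [-3*t^2*exp(-4*t)/2 - 11*t*exp(-4*t), t^2*exp(-4*t)/2 + 4*t*exp(-4*t) + exp(-4*t), t^2*exp(-4*t) + 7*t*exp(-4*t)]
  [-3*t^2*exp(-4*t)/2 - 2*t*exp(-4*t), t^2*exp(-4*t)/2 + t*exp(-4*t), t^2*exp(-4*t) + t*exp(-4*t) + exp(-4*t)]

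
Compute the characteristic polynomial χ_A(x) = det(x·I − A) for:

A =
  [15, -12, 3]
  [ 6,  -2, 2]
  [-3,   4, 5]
x^3 - 18*x^2 + 108*x - 216

Expanding det(x·I − A) (e.g. by cofactor expansion or by noting that A is similar to its Jordan form J, which has the same characteristic polynomial as A) gives
  χ_A(x) = x^3 - 18*x^2 + 108*x - 216
which factors as (x - 6)^3. The eigenvalues (with algebraic multiplicities) are λ = 6 with multiplicity 3.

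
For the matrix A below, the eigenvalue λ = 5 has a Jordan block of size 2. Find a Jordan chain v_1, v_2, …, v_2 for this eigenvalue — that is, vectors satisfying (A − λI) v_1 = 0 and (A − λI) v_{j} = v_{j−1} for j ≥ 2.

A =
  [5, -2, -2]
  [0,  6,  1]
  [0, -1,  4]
A Jordan chain for λ = 5 of length 2:
v_1 = (-2, 1, -1)ᵀ
v_2 = (0, 1, 0)ᵀ

Let N = A − (5)·I. We want v_2 with N^2 v_2 = 0 but N^1 v_2 ≠ 0; then v_{j-1} := N · v_j for j = 2, …, 2.

Pick v_2 = (0, 1, 0)ᵀ.
Then v_1 = N · v_2 = (-2, 1, -1)ᵀ.

Sanity check: (A − (5)·I) v_1 = (0, 0, 0)ᵀ = 0. ✓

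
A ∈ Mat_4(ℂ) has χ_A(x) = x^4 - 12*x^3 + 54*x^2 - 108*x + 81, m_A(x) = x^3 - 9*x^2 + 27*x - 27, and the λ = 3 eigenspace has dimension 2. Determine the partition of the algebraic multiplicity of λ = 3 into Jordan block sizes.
Block sizes for λ = 3: [3, 1]

Step 1 — from the characteristic polynomial, algebraic multiplicity of λ = 3 is 4. From dim ker(A − (3)·I) = 2, there are exactly 2 Jordan blocks for λ = 3.
Step 2 — from the minimal polynomial, the factor (x − 3)^3 tells us the largest block for λ = 3 has size 3.
Step 3 — with total size 4, 2 blocks, and largest block 3, the block sizes (in nonincreasing order) are [3, 1].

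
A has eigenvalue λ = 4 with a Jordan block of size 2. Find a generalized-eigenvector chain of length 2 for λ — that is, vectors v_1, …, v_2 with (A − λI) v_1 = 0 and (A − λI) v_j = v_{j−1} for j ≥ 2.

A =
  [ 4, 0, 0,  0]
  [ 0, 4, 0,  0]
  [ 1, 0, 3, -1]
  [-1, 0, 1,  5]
A Jordan chain for λ = 4 of length 2:
v_1 = (0, 0, 1, -1)ᵀ
v_2 = (1, 0, 0, 0)ᵀ

Let N = A − (4)·I. We want v_2 with N^2 v_2 = 0 but N^1 v_2 ≠ 0; then v_{j-1} := N · v_j for j = 2, …, 2.

Pick v_2 = (1, 0, 0, 0)ᵀ.
Then v_1 = N · v_2 = (0, 0, 1, -1)ᵀ.

Sanity check: (A − (4)·I) v_1 = (0, 0, 0, 0)ᵀ = 0. ✓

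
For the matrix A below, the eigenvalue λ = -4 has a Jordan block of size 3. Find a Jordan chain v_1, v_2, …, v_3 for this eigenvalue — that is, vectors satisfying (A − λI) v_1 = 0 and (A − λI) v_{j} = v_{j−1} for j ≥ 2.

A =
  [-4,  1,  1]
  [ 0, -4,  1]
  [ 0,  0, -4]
A Jordan chain for λ = -4 of length 3:
v_1 = (1, 0, 0)ᵀ
v_2 = (1, 1, 0)ᵀ
v_3 = (0, 0, 1)ᵀ

Let N = A − (-4)·I. We want v_3 with N^3 v_3 = 0 but N^2 v_3 ≠ 0; then v_{j-1} := N · v_j for j = 3, …, 2.

Pick v_3 = (0, 0, 1)ᵀ.
Then v_2 = N · v_3 = (1, 1, 0)ᵀ.
Then v_1 = N · v_2 = (1, 0, 0)ᵀ.

Sanity check: (A − (-4)·I) v_1 = (0, 0, 0)ᵀ = 0. ✓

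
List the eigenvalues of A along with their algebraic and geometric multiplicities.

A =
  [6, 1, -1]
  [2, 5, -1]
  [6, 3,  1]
λ = 4: alg = 3, geom = 2

Step 1 — factor the characteristic polynomial to read off the algebraic multiplicities:
  χ_A(x) = (x - 4)^3

Step 2 — compute geometric multiplicities via the rank-nullity identity g(λ) = n − rank(A − λI):
  rank(A − (4)·I) = 1, so dim ker(A − (4)·I) = n − 1 = 2

Summary:
  λ = 4: algebraic multiplicity = 3, geometric multiplicity = 2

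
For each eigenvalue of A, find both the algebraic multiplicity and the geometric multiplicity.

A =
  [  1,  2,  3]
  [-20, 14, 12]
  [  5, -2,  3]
λ = 6: alg = 3, geom = 2

Step 1 — factor the characteristic polynomial to read off the algebraic multiplicities:
  χ_A(x) = (x - 6)^3

Step 2 — compute geometric multiplicities via the rank-nullity identity g(λ) = n − rank(A − λI):
  rank(A − (6)·I) = 1, so dim ker(A − (6)·I) = n − 1 = 2

Summary:
  λ = 6: algebraic multiplicity = 3, geometric multiplicity = 2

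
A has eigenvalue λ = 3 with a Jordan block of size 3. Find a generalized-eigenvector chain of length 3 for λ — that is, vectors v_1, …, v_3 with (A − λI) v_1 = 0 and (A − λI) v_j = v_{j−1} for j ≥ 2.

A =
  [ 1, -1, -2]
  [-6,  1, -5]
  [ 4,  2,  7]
A Jordan chain for λ = 3 of length 3:
v_1 = (2, 4, -4)ᵀ
v_2 = (-2, -6, 4)ᵀ
v_3 = (1, 0, 0)ᵀ

Let N = A − (3)·I. We want v_3 with N^3 v_3 = 0 but N^2 v_3 ≠ 0; then v_{j-1} := N · v_j for j = 3, …, 2.

Pick v_3 = (1, 0, 0)ᵀ.
Then v_2 = N · v_3 = (-2, -6, 4)ᵀ.
Then v_1 = N · v_2 = (2, 4, -4)ᵀ.

Sanity check: (A − (3)·I) v_1 = (0, 0, 0)ᵀ = 0. ✓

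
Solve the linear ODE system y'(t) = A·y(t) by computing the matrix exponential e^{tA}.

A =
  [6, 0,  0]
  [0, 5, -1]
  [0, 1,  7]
e^{tA} =
  [exp(6*t), 0, 0]
  [0, -t*exp(6*t) + exp(6*t), -t*exp(6*t)]
  [0, t*exp(6*t), t*exp(6*t) + exp(6*t)]

Strategy: write A = P · J · P⁻¹ where J is a Jordan canonical form, so e^{tA} = P · e^{tJ} · P⁻¹, and e^{tJ} can be computed block-by-block.

A has Jordan form
J =
  [6, 1, 0]
  [0, 6, 0]
  [0, 0, 6]
(up to reordering of blocks).

Per-block formulas:
  For a 1×1 block at λ = 6: exp(t · [6]) = [e^(6t)].
  For a 2×2 Jordan block J_2(6): exp(t · J_2(6)) = e^(6t)·(I + t·N), where N is the 2×2 nilpotent shift.

After assembling e^{tJ} and conjugating by P, we get:

e^{tA} =
  [exp(6*t), 0, 0]
  [0, -t*exp(6*t) + exp(6*t), -t*exp(6*t)]
  [0, t*exp(6*t), t*exp(6*t) + exp(6*t)]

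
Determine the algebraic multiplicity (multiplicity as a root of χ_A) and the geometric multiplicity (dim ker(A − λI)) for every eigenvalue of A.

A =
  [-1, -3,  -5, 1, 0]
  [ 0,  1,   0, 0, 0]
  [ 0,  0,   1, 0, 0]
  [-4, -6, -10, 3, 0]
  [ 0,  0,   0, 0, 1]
λ = 1: alg = 5, geom = 4

Step 1 — factor the characteristic polynomial to read off the algebraic multiplicities:
  χ_A(x) = (x - 1)^5

Step 2 — compute geometric multiplicities via the rank-nullity identity g(λ) = n − rank(A − λI):
  rank(A − (1)·I) = 1, so dim ker(A − (1)·I) = n − 1 = 4

Summary:
  λ = 1: algebraic multiplicity = 5, geometric multiplicity = 4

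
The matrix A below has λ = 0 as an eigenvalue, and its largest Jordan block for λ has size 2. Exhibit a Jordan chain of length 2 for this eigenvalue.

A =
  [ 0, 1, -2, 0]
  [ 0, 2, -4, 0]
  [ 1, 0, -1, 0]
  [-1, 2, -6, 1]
A Jordan chain for λ = 0 of length 2:
v_1 = (3, 6, 3, 9)ᵀ
v_2 = (1, -1, -2, 0)ᵀ

Let N = A − (0)·I. We want v_2 with N^2 v_2 = 0 but N^1 v_2 ≠ 0; then v_{j-1} := N · v_j for j = 2, …, 2.

Pick v_2 = (1, -1, -2, 0)ᵀ.
Then v_1 = N · v_2 = (3, 6, 3, 9)ᵀ.

Sanity check: (A − (0)·I) v_1 = (0, 0, 0, 0)ᵀ = 0. ✓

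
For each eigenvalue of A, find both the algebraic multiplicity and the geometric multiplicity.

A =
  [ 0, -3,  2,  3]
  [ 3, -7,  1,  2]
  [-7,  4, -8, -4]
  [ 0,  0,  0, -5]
λ = -5: alg = 4, geom = 2

Step 1 — factor the characteristic polynomial to read off the algebraic multiplicities:
  χ_A(x) = (x + 5)^4

Step 2 — compute geometric multiplicities via the rank-nullity identity g(λ) = n − rank(A − λI):
  rank(A − (-5)·I) = 2, so dim ker(A − (-5)·I) = n − 2 = 2

Summary:
  λ = -5: algebraic multiplicity = 4, geometric multiplicity = 2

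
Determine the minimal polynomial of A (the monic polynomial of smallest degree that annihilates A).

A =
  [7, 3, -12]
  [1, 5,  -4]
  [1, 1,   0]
x^2 - 8*x + 16

The characteristic polynomial is χ_A(x) = (x - 4)^3, so the eigenvalues are known. The minimal polynomial is
  m_A(x) = Π_λ (x − λ)^{k_λ}
where k_λ is the size of the *largest* Jordan block for λ (equivalently, the smallest k with (A − λI)^k v = 0 for every generalised eigenvector v of λ).

  λ = 4: largest Jordan block has size 2, contributing (x − 4)^2

So m_A(x) = (x - 4)^2 = x^2 - 8*x + 16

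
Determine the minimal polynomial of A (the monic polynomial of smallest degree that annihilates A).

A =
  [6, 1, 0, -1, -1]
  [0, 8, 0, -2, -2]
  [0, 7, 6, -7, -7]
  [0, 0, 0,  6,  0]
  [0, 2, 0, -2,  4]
x^2 - 12*x + 36

The characteristic polynomial is χ_A(x) = (x - 6)^5, so the eigenvalues are known. The minimal polynomial is
  m_A(x) = Π_λ (x − λ)^{k_λ}
where k_λ is the size of the *largest* Jordan block for λ (equivalently, the smallest k with (A − λI)^k v = 0 for every generalised eigenvector v of λ).

  λ = 6: largest Jordan block has size 2, contributing (x − 6)^2

So m_A(x) = (x - 6)^2 = x^2 - 12*x + 36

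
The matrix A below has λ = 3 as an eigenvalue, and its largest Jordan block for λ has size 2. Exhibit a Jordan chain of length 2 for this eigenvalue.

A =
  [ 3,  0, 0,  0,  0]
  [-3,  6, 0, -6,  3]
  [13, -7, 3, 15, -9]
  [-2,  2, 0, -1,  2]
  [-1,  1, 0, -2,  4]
A Jordan chain for λ = 3 of length 2:
v_1 = (0, -3, 13, -2, -1)ᵀ
v_2 = (1, 0, 0, 0, 0)ᵀ

Let N = A − (3)·I. We want v_2 with N^2 v_2 = 0 but N^1 v_2 ≠ 0; then v_{j-1} := N · v_j for j = 2, …, 2.

Pick v_2 = (1, 0, 0, 0, 0)ᵀ.
Then v_1 = N · v_2 = (0, -3, 13, -2, -1)ᵀ.

Sanity check: (A − (3)·I) v_1 = (0, 0, 0, 0, 0)ᵀ = 0. ✓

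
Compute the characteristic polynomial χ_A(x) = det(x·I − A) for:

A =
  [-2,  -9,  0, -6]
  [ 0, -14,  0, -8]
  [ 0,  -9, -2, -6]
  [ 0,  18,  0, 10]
x^4 + 8*x^3 + 24*x^2 + 32*x + 16

Expanding det(x·I − A) (e.g. by cofactor expansion or by noting that A is similar to its Jordan form J, which has the same characteristic polynomial as A) gives
  χ_A(x) = x^4 + 8*x^3 + 24*x^2 + 32*x + 16
which factors as (x + 2)^4. The eigenvalues (with algebraic multiplicities) are λ = -2 with multiplicity 4.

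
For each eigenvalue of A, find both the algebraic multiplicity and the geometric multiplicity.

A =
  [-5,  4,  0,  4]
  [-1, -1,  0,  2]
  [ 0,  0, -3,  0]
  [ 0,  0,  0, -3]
λ = -3: alg = 4, geom = 3

Step 1 — factor the characteristic polynomial to read off the algebraic multiplicities:
  χ_A(x) = (x + 3)^4

Step 2 — compute geometric multiplicities via the rank-nullity identity g(λ) = n − rank(A − λI):
  rank(A − (-3)·I) = 1, so dim ker(A − (-3)·I) = n − 1 = 3

Summary:
  λ = -3: algebraic multiplicity = 4, geometric multiplicity = 3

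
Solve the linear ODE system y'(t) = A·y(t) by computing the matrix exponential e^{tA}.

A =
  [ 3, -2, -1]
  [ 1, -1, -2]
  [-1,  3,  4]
e^{tA} =
  [t*exp(2*t) + exp(2*t), t^2*exp(2*t)/2 - 2*t*exp(2*t), t^2*exp(2*t)/2 - t*exp(2*t)]
  [t*exp(2*t), t^2*exp(2*t)/2 - 3*t*exp(2*t) + exp(2*t), t^2*exp(2*t)/2 - 2*t*exp(2*t)]
  [-t*exp(2*t), -t^2*exp(2*t)/2 + 3*t*exp(2*t), -t^2*exp(2*t)/2 + 2*t*exp(2*t) + exp(2*t)]

Strategy: write A = P · J · P⁻¹ where J is a Jordan canonical form, so e^{tA} = P · e^{tJ} · P⁻¹, and e^{tJ} can be computed block-by-block.

A has Jordan form
J =
  [2, 1, 0]
  [0, 2, 1]
  [0, 0, 2]
(up to reordering of blocks).

Per-block formulas:
  For a 3×3 Jordan block J_3(2): exp(t · J_3(2)) = e^(2t)·(I + t·N + (t^2/2)·N^2), where N is the 3×3 nilpotent shift.

After assembling e^{tJ} and conjugating by P, we get:

e^{tA} =
  [t*exp(2*t) + exp(2*t), t^2*exp(2*t)/2 - 2*t*exp(2*t), t^2*exp(2*t)/2 - t*exp(2*t)]
  [t*exp(2*t), t^2*exp(2*t)/2 - 3*t*exp(2*t) + exp(2*t), t^2*exp(2*t)/2 - 2*t*exp(2*t)]
  [-t*exp(2*t), -t^2*exp(2*t)/2 + 3*t*exp(2*t), -t^2*exp(2*t)/2 + 2*t*exp(2*t) + exp(2*t)]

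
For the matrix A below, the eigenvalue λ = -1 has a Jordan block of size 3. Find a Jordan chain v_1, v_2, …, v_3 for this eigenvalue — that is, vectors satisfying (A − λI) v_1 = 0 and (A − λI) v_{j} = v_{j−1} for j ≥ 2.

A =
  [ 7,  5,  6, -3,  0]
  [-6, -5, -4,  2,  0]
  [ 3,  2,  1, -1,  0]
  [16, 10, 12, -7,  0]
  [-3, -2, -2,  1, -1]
A Jordan chain for λ = -1 of length 3:
v_1 = (4, -4, 2, 8, -2)ᵀ
v_2 = (8, -6, 3, 16, -3)ᵀ
v_3 = (1, 0, 0, 0, 0)ᵀ

Let N = A − (-1)·I. We want v_3 with N^3 v_3 = 0 but N^2 v_3 ≠ 0; then v_{j-1} := N · v_j for j = 3, …, 2.

Pick v_3 = (1, 0, 0, 0, 0)ᵀ.
Then v_2 = N · v_3 = (8, -6, 3, 16, -3)ᵀ.
Then v_1 = N · v_2 = (4, -4, 2, 8, -2)ᵀ.

Sanity check: (A − (-1)·I) v_1 = (0, 0, 0, 0, 0)ᵀ = 0. ✓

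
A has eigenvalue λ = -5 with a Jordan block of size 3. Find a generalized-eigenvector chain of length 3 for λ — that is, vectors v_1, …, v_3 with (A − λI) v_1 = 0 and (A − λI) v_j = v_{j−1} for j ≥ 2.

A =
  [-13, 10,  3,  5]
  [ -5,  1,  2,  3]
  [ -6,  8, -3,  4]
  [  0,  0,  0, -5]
A Jordan chain for λ = -5 of length 3:
v_1 = (-4, -2, -4, 0)ᵀ
v_2 = (-8, -5, -6, 0)ᵀ
v_3 = (1, 0, 0, 0)ᵀ

Let N = A − (-5)·I. We want v_3 with N^3 v_3 = 0 but N^2 v_3 ≠ 0; then v_{j-1} := N · v_j for j = 3, …, 2.

Pick v_3 = (1, 0, 0, 0)ᵀ.
Then v_2 = N · v_3 = (-8, -5, -6, 0)ᵀ.
Then v_1 = N · v_2 = (-4, -2, -4, 0)ᵀ.

Sanity check: (A − (-5)·I) v_1 = (0, 0, 0, 0)ᵀ = 0. ✓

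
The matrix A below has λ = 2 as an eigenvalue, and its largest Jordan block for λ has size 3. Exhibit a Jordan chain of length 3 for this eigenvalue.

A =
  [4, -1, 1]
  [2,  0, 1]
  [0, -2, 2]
A Jordan chain for λ = 2 of length 3:
v_1 = (2, 0, -4)ᵀ
v_2 = (2, 2, 0)ᵀ
v_3 = (1, 0, 0)ᵀ

Let N = A − (2)·I. We want v_3 with N^3 v_3 = 0 but N^2 v_3 ≠ 0; then v_{j-1} := N · v_j for j = 3, …, 2.

Pick v_3 = (1, 0, 0)ᵀ.
Then v_2 = N · v_3 = (2, 2, 0)ᵀ.
Then v_1 = N · v_2 = (2, 0, -4)ᵀ.

Sanity check: (A − (2)·I) v_1 = (0, 0, 0)ᵀ = 0. ✓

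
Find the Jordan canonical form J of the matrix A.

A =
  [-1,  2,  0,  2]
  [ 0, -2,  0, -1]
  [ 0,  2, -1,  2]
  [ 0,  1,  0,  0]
J_2(-1) ⊕ J_1(-1) ⊕ J_1(-1)

The characteristic polynomial is
  det(x·I − A) = x^4 + 4*x^3 + 6*x^2 + 4*x + 1 = (x + 1)^4

Eigenvalues and multiplicities (the geometric multiplicity of λ is n − rank(A − λI), which equals the number of Jordan blocks for λ):
  λ = -1: algebraic multiplicity = 4, geometric multiplicity = 3

Determining the block sizes for each eigenvalue:
  λ = -1: 3 blocks summing to 4 forces exactly one block of size 2 and the rest size 1 → block sizes [2, 1, 1]

Assembling the blocks gives a Jordan form
J =
  [-1,  1,  0,  0]
  [ 0, -1,  0,  0]
  [ 0,  0, -1,  0]
  [ 0,  0,  0, -1]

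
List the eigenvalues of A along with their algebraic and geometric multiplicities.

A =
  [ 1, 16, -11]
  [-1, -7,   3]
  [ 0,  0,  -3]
λ = -3: alg = 3, geom = 1

Step 1 — factor the characteristic polynomial to read off the algebraic multiplicities:
  χ_A(x) = (x + 3)^3

Step 2 — compute geometric multiplicities via the rank-nullity identity g(λ) = n − rank(A − λI):
  rank(A − (-3)·I) = 2, so dim ker(A − (-3)·I) = n − 2 = 1

Summary:
  λ = -3: algebraic multiplicity = 3, geometric multiplicity = 1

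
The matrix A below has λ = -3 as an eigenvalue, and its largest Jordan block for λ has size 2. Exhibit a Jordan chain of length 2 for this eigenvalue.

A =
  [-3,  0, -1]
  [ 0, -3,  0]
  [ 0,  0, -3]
A Jordan chain for λ = -3 of length 2:
v_1 = (-1, 0, 0)ᵀ
v_2 = (0, 0, 1)ᵀ

Let N = A − (-3)·I. We want v_2 with N^2 v_2 = 0 but N^1 v_2 ≠ 0; then v_{j-1} := N · v_j for j = 2, …, 2.

Pick v_2 = (0, 0, 1)ᵀ.
Then v_1 = N · v_2 = (-1, 0, 0)ᵀ.

Sanity check: (A − (-3)·I) v_1 = (0, 0, 0)ᵀ = 0. ✓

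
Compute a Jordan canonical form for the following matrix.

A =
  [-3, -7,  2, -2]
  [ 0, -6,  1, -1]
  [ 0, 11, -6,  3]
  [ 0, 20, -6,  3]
J_3(-3) ⊕ J_1(-3)

The characteristic polynomial is
  det(x·I − A) = x^4 + 12*x^3 + 54*x^2 + 108*x + 81 = (x + 3)^4

Eigenvalues and multiplicities (the geometric multiplicity of λ is n − rank(A − λI), which equals the number of Jordan blocks for λ):
  λ = -3: algebraic multiplicity = 4, geometric multiplicity = 2

Determining the block sizes for each eigenvalue:
  λ = -3: with am = 4 and gm = 2, the partition is not yet determined (e.g. several partitions of 4 into 2 parts exist). Let N = A − (-3)·I. Computing rank(N^1) = 2, rank(N^2) = 1, rank(N^3) = 0; the number of blocks of size ≥ j is rank(N^{j−1}) − rank(N^j), giving [2, 1, 1]. So we have 1 block(s) of size 3, 1 block(s) of size 1 → block sizes [3, 1]

Assembling the blocks gives a Jordan form
J =
  [-3,  1,  0,  0]
  [ 0, -3,  1,  0]
  [ 0,  0, -3,  0]
  [ 0,  0,  0, -3]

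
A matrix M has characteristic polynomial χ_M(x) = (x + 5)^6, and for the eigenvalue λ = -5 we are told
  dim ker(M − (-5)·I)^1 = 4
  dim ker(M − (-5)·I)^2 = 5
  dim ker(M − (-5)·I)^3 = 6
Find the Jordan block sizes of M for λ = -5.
Block sizes for λ = -5: [3, 1, 1, 1]

From the dimensions of kernels of powers, the number of Jordan blocks of size at least j is d_j − d_{j−1} where d_j = dim ker(N^j) (with d_0 = 0). Computing the differences gives [4, 1, 1].
The number of blocks of size exactly k is (#blocks of size ≥ k) − (#blocks of size ≥ k + 1), so the partition is: 3 block(s) of size 1, 1 block(s) of size 3.
In nonincreasing order the block sizes are [3, 1, 1, 1].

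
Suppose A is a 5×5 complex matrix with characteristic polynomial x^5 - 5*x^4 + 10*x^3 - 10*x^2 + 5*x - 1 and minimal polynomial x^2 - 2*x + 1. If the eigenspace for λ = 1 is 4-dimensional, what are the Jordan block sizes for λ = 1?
Block sizes for λ = 1: [2, 1, 1, 1]

Step 1 — from the characteristic polynomial, algebraic multiplicity of λ = 1 is 5. From dim ker(A − (1)·I) = 4, there are exactly 4 Jordan blocks for λ = 1.
Step 2 — from the minimal polynomial, the factor (x − 1)^2 tells us the largest block for λ = 1 has size 2.
Step 3 — with total size 5, 4 blocks, and largest block 2, the block sizes (in nonincreasing order) are [2, 1, 1, 1].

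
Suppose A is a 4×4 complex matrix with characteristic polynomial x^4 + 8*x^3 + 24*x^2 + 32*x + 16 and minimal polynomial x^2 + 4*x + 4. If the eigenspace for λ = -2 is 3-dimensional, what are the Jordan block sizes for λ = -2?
Block sizes for λ = -2: [2, 1, 1]

Step 1 — from the characteristic polynomial, algebraic multiplicity of λ = -2 is 4. From dim ker(A − (-2)·I) = 3, there are exactly 3 Jordan blocks for λ = -2.
Step 2 — from the minimal polynomial, the factor (x + 2)^2 tells us the largest block for λ = -2 has size 2.
Step 3 — with total size 4, 3 blocks, and largest block 2, the block sizes (in nonincreasing order) are [2, 1, 1].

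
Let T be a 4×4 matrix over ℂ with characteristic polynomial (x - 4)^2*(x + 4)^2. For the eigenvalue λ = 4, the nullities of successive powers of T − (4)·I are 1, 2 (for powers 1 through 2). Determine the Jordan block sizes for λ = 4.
Block sizes for λ = 4: [2]

From the dimensions of kernels of powers, the number of Jordan blocks of size at least j is d_j − d_{j−1} where d_j = dim ker(N^j) (with d_0 = 0). Computing the differences gives [1, 1].
The number of blocks of size exactly k is (#blocks of size ≥ k) − (#blocks of size ≥ k + 1), so the partition is: 1 block(s) of size 2.
In nonincreasing order the block sizes are [2].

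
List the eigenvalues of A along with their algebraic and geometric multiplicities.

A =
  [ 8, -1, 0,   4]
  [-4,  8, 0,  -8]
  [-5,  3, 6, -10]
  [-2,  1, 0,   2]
λ = 6: alg = 4, geom = 2

Step 1 — factor the characteristic polynomial to read off the algebraic multiplicities:
  χ_A(x) = (x - 6)^4

Step 2 — compute geometric multiplicities via the rank-nullity identity g(λ) = n − rank(A − λI):
  rank(A − (6)·I) = 2, so dim ker(A − (6)·I) = n − 2 = 2

Summary:
  λ = 6: algebraic multiplicity = 4, geometric multiplicity = 2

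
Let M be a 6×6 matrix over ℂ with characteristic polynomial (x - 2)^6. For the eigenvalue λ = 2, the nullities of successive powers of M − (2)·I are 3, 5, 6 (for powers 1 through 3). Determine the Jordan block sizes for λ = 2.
Block sizes for λ = 2: [3, 2, 1]

From the dimensions of kernels of powers, the number of Jordan blocks of size at least j is d_j − d_{j−1} where d_j = dim ker(N^j) (with d_0 = 0). Computing the differences gives [3, 2, 1].
The number of blocks of size exactly k is (#blocks of size ≥ k) − (#blocks of size ≥ k + 1), so the partition is: 1 block(s) of size 1, 1 block(s) of size 2, 1 block(s) of size 3.
In nonincreasing order the block sizes are [3, 2, 1].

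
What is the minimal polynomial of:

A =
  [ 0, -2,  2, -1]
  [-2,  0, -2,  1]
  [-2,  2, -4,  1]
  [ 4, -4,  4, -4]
x^2 + 4*x + 4

The characteristic polynomial is χ_A(x) = (x + 2)^4, so the eigenvalues are known. The minimal polynomial is
  m_A(x) = Π_λ (x − λ)^{k_λ}
where k_λ is the size of the *largest* Jordan block for λ (equivalently, the smallest k with (A − λI)^k v = 0 for every generalised eigenvector v of λ).

  λ = -2: largest Jordan block has size 2, contributing (x + 2)^2

So m_A(x) = (x + 2)^2 = x^2 + 4*x + 4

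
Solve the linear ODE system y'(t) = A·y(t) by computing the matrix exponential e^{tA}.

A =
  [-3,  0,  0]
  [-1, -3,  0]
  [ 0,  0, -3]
e^{tA} =
  [exp(-3*t), 0, 0]
  [-t*exp(-3*t), exp(-3*t), 0]
  [0, 0, exp(-3*t)]

Strategy: write A = P · J · P⁻¹ where J is a Jordan canonical form, so e^{tA} = P · e^{tJ} · P⁻¹, and e^{tJ} can be computed block-by-block.

A has Jordan form
J =
  [-3,  1,  0]
  [ 0, -3,  0]
  [ 0,  0, -3]
(up to reordering of blocks).

Per-block formulas:
  For a 1×1 block at λ = -3: exp(t · [-3]) = [e^(-3t)].
  For a 2×2 Jordan block J_2(-3): exp(t · J_2(-3)) = e^(-3t)·(I + t·N), where N is the 2×2 nilpotent shift.

After assembling e^{tJ} and conjugating by P, we get:

e^{tA} =
  [exp(-3*t), 0, 0]
  [-t*exp(-3*t), exp(-3*t), 0]
  [0, 0, exp(-3*t)]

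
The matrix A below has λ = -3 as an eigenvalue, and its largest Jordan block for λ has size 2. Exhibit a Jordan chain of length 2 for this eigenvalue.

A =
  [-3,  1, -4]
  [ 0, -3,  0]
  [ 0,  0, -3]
A Jordan chain for λ = -3 of length 2:
v_1 = (1, 0, 0)ᵀ
v_2 = (0, 1, 0)ᵀ

Let N = A − (-3)·I. We want v_2 with N^2 v_2 = 0 but N^1 v_2 ≠ 0; then v_{j-1} := N · v_j for j = 2, …, 2.

Pick v_2 = (0, 1, 0)ᵀ.
Then v_1 = N · v_2 = (1, 0, 0)ᵀ.

Sanity check: (A − (-3)·I) v_1 = (0, 0, 0)ᵀ = 0. ✓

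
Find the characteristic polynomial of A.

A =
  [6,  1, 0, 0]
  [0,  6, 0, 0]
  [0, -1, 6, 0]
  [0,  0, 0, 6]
x^4 - 24*x^3 + 216*x^2 - 864*x + 1296

Expanding det(x·I − A) (e.g. by cofactor expansion or by noting that A is similar to its Jordan form J, which has the same characteristic polynomial as A) gives
  χ_A(x) = x^4 - 24*x^3 + 216*x^2 - 864*x + 1296
which factors as (x - 6)^4. The eigenvalues (with algebraic multiplicities) are λ = 6 with multiplicity 4.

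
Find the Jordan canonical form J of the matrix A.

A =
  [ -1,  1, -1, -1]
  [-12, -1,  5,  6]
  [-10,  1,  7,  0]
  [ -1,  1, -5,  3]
J_2(-2) ⊕ J_2(6)

The characteristic polynomial is
  det(x·I − A) = x^4 - 8*x^3 - 8*x^2 + 96*x + 144 = (x - 6)^2*(x + 2)^2

Eigenvalues and multiplicities (the geometric multiplicity of λ is n − rank(A − λI), which equals the number of Jordan blocks for λ):
  λ = -2: algebraic multiplicity = 2, geometric multiplicity = 1
  λ = 6: algebraic multiplicity = 2, geometric multiplicity = 1

Determining the block sizes for each eigenvalue:
  λ = -2: one block (gm = 1), so the single block has size am = 2 → block sizes [2]
  λ = 6: one block (gm = 1), so the single block has size am = 2 → block sizes [2]

Assembling the blocks gives a Jordan form
J =
  [-2,  1, 0, 0]
  [ 0, -2, 0, 0]
  [ 0,  0, 6, 1]
  [ 0,  0, 0, 6]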